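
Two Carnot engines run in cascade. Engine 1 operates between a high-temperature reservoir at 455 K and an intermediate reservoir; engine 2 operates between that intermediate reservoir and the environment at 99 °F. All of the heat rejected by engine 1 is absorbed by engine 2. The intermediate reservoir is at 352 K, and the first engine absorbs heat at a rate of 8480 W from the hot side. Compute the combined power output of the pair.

T_C = 99 °F → (99 − 32) × 5/9 = 37.22 °C = 310.37 K.
Two reversible stages in series are equivalent to a single Carnot engine between T_H and T_C, so η_total = 1 − T_C/T_H = 1 − 310.37/455.00 = 0.3179.
W_total = η_total · Q_H = 0.3179 × 8480 = 2700 W.

Ẇ_total ≈ 2700 W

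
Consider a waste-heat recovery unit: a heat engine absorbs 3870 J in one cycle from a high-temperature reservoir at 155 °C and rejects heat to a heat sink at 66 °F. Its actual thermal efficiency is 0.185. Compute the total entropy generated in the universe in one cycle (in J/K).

ΔS_univ ≈ 1.76 J/K

T_H = 155 °C → 155 + 273.15 = 428.15 K.
T_C = 66 °F → (66 − 32) × 5/9 = 18.89 °C = 292.04 K.
W = η·Q_H = 0.185 × 3870 = 716.0 J, so Q_C = Q_H − W = 3154 J.
Reservoir entropy changes: ΔS_H = −Q_H/T_H = −3870/428.15 = -9.039 J/K and ΔS_C = +Q_C/T_C = 3154/292.04 = 10.80 J/K.
ΔS_univ = −Q_H/T_H + Q_C/T_C = 1.76 J/K (> 0, since η = 0.185 < η_Carnot = 0.318).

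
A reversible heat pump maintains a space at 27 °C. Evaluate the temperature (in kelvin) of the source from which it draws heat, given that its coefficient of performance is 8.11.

T_C ≈ 263 K

T_H = 27 °C → 27 + 273.15 = 300.15 K.
COP_HP = T_H/(T_H − T_C) ⇒ T_C = T_H·(COP_HP − 1)/COP_HP = 300.15 × (8.11 − 1)/8.11 = 263 K.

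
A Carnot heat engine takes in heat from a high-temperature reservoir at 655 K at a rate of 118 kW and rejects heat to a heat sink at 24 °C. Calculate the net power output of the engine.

T_C = 24 °C → 24 + 273.15 = 297.15 K.
Since the cycle is reversible, η = 1 − T_C/T_H = 1 − 297.15/655.00 = 0.5463.
W = η·Q_H = 0.5463 × 118 = 64.47 kW.

Ẇ ≈ 64.47 kW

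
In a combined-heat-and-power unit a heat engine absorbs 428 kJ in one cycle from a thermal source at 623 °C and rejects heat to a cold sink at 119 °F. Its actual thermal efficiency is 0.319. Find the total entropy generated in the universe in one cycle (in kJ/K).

ΔS_univ ≈ 0.429 kJ/K

T_H = 623 °C → 623 + 273.15 = 896.15 K.
T_C = 119 °F → (119 − 32) × 5/9 = 48.33 °C = 321.48 K.
W = η·Q_H = 0.319 × 428 = 136.5 kJ, so Q_C = Q_H − W = 291.5 kJ.
Entropy balance on the reservoirs: −Q_H/T_H = -0.4776 kJ/K, +Q_C/T_C = 0.9066 kJ/K.
ΔS_univ = −Q_H/T_H + Q_C/T_C = 0.429 kJ/K (> 0, since η = 0.319 < η_Carnot = 0.641).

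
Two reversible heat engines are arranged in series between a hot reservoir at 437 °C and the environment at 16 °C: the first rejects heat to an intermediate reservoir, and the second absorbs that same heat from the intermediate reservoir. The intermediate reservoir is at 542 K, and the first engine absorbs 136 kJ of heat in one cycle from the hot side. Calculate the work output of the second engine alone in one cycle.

W₂ ≈ 48.42 kJ

T_H = 437 °C → 437 + 273.15 = 710.15 K.
T_C = 16 °C → 16 + 273.15 = 289.15 K.
Heat entering the second stage: Q_m = Q_H·(T_m/T_H) = 136 × 542.00/710.15 = 103.8 kJ.
Second-stage efficiency η₂ = 1 − T_C/T_m = 1 − 289.15/542.00 = 0.4665, so W₂ = η₂·Q_m = 48.42 kJ.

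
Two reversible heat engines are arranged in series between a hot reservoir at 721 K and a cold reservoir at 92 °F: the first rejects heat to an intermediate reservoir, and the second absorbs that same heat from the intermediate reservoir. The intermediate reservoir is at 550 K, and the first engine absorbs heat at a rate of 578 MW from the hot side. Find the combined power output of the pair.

Ẇ_total ≈ 332 MW

T_C = 92 °F → (92 − 32) × 5/9 = 33.33 °C = 306.48 K.
Two reversible stages in series are equivalent to a single Carnot engine between T_H and T_C, so η_total = 1 − T_C/T_H = 1 − 306.48/721.00 = 0.5749.
W_total = η_total · Q_H = 0.5749 × 578 = 332 MW.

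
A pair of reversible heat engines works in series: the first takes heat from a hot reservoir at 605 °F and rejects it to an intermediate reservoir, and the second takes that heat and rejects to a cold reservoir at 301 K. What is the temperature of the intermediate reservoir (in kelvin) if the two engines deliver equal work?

T_m ≈ 446.2 K

T_H = 605 °F → (605 − 32) × 5/9 = 318.33 °C = 591.48 K.
For reversible stages Q_m = Q_H·(T_m/T_H). Setting W₁ = Q_H(1 − T_m/T_H) equal to W₂ = Q_m(1 − T_C/T_m) = Q_H·(T_m − T_C)/T_H gives T_H − T_m = T_m − T_C, so T_m = (T_H + T_C)/2 = (591.48 + 301.00)/2 = 446.2 K.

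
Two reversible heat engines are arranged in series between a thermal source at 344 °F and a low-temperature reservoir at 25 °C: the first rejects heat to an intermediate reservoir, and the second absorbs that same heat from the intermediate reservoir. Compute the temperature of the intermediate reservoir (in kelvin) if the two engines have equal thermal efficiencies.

T_H = 344 °F → (344 − 32) × 5/9 = 173.33 °C = 446.48 K.
T_C = 25 °C → 25 + 273.15 = 298.15 K.
Equal efficiencies require 1 − T_m/T_H = 1 − T_C/T_m, i.e. T_m/T_H = T_C/T_m, so T_m = √(T_H·T_C) = √(446.48 × 298.15) = 365 K.

T_m ≈ 365 K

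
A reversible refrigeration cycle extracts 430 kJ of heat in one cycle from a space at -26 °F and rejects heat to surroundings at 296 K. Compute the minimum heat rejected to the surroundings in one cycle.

Q_H ≈ 528 kJ

T_C = -26 °F → (-26 − 32) × 5/9 = -32.22 °C = 240.93 K.
For a reversible cycle Q_H/Q_C = T_H/T_C, so Q_H = Q_C·T_H/T_C = 430 × 296.00/240.93 = 528 kJ.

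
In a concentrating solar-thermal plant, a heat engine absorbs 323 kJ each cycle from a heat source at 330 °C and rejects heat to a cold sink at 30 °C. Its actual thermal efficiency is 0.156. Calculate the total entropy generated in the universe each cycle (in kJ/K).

ΔS_univ ≈ 0.3637 kJ/K

T_H = 330 °C → 330 + 273.15 = 603.15 K.
T_C = 30 °C → 30 + 273.15 = 303.15 K.
W = η·Q_H = 0.156 × 323 = 50.39 kJ, so Q_C = Q_H − W = 272.6 kJ.
Reservoir entropy changes: ΔS_H = −Q_H/T_H = −323/603.15 = -0.5355 kJ/K and ΔS_C = +Q_C/T_C = 272.6/303.15 = 0.8993 kJ/K.
ΔS_univ = −Q_H/T_H + Q_C/T_C = 0.3637 kJ/K (> 0, since η = 0.156 < η_Carnot = 0.497).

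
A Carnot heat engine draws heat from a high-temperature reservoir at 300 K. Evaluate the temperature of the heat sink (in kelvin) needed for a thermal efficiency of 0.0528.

From η = 1 − T_C/T_H, T_C = T_H·(1 − η) = 300.00 × (1 − 0.0528) = 284.2 K.

T_C ≈ 284.2 K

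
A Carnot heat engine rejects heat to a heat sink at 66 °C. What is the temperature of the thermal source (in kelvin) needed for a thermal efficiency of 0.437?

T_H ≈ 602.4 K

T_C = 66 °C → 66 + 273.15 = 339.15 K.
From η = 1 − T_C/T_H, solving for T_H gives T_H = T_C/(1 − η) = 339.15/(1 − 0.437) = 602.4 K.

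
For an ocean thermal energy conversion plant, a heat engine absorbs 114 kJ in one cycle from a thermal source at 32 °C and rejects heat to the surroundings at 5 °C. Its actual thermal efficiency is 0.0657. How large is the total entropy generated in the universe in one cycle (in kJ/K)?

T_H = 32 °C → 32 + 273.15 = 305.15 K.
T_C = 5 °C → 5 + 273.15 = 278.15 K.
W = η·Q_H = 0.0657 × 114 = 7.490 kJ, so Q_C = Q_H − W = 106.5 kJ.
Entropy balance on the reservoirs: −Q_H/T_H = -0.3736 kJ/K, +Q_C/T_C = 0.3829 kJ/K.
ΔS_univ = −Q_H/T_H + Q_C/T_C = 0.009337 kJ/K (> 0, since η = 0.0657 < η_Carnot = 0.088).

ΔS_univ ≈ 0.009337 kJ/K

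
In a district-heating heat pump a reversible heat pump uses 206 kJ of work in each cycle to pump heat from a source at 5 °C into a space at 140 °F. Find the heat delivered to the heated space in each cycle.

Q_H ≈ 1248 kJ

T_H = 140 °F → (140 − 32) × 5/9 = 60.00 °C = 333.15 K.
T_C = 5 °C → 5 + 273.15 = 278.15 K.
For a reversible heat pump, COP_HP = T_H/(T_H − T_C) = 333.15/55.00 = 6.0573.
Q_H = COP_HP · W = 6.0573 × 206 = 1248 kJ.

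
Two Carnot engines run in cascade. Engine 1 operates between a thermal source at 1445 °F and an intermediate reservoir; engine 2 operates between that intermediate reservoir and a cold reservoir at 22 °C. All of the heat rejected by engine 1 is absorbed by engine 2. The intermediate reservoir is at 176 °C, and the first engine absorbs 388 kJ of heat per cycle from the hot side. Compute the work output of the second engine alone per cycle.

W₂ ≈ 56.5 kJ

T_H = 1445 °F → (1445 − 32) × 5/9 = 785.00 °C = 1058.15 K.
T_C = 22 °C → 22 + 273.15 = 295.15 K.
T_m = 176 °C → 176 + 273.15 = 449.15 K.
Heat entering the second stage: Q_m = Q_H·(T_m/T_H) = 388 × 449.15/1058.15 = 165 kJ.
Second-stage efficiency η₂ = 1 − T_C/T_m = 1 − 295.15/449.15 = 0.3429, so W₂ = η₂·Q_m = 56.5 kJ.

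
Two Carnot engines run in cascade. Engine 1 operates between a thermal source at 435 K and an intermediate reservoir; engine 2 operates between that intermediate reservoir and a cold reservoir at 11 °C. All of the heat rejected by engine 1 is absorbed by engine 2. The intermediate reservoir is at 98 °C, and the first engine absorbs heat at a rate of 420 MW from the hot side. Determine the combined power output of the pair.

T_C = 11 °C → 11 + 273.15 = 284.15 K.
Two reversible stages in series are equivalent to a single Carnot engine between T_H and T_C, so η_total = 1 − T_C/T_H = 1 − 284.15/435.00 = 0.3468.
W_total = η_total · Q_H = 0.3468 × 420 = 146 MW.

Ẇ_total ≈ 146 MW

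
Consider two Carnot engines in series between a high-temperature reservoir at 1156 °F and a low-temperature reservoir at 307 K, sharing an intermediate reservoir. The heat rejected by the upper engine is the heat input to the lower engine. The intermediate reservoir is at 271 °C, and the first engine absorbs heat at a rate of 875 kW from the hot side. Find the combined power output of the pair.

Ẇ_total ≈ 576 kW

T_H = 1156 °F → (1156 − 32) × 5/9 = 624.44 °C = 897.59 K.
Two reversible stages in series are equivalent to a single Carnot engine between T_H and T_C, so η_total = 1 − T_C/T_H = 1 − 307.00/897.59 = 0.6580.
W_total = η_total · Q_H = 0.6580 × 875 = 576 kW.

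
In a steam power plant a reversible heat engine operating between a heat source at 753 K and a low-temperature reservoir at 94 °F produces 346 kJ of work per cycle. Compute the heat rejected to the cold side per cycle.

T_C = 94 °F → (94 − 32) × 5/9 = 34.44 °C = 307.59 K.
η_rev = 1 − T_C/T_H = 1 − 307.59/753.00 = 0.5915.
Since Q_C/Q_H = T_C/T_H and Q_H = W/η, Q_C = W·T_C/(T_H − T_C) = 346 × 307.59/445.41 = 239 kJ.

Q_C ≈ 239 kJ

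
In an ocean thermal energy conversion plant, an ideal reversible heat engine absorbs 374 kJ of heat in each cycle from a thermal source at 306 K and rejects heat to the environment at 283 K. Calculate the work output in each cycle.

Carnot efficiency: η = 1 − T_C/T_H = 1 − 283.00/306.00 = 0.0752.
W = η·Q_H = 0.0752 × 374 = 28.1 kJ.

W ≈ 28.1 kJ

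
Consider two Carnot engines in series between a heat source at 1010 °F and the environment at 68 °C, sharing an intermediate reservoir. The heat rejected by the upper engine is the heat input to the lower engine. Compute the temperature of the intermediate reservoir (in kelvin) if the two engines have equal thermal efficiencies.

T_H = 1010 °F → (1010 − 32) × 5/9 = 543.33 °C = 816.48 K.
T_C = 68 °C → 68 + 273.15 = 341.15 K.
Equal efficiencies require 1 − T_m/T_H = 1 − T_C/T_m, i.e. T_m/T_H = T_C/T_m, so T_m = √(T_H·T_C) = √(816.48 × 341.15) = 528 K.

T_m ≈ 528 K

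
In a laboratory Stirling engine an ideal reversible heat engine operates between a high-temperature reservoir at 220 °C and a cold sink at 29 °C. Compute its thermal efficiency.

η ≈ 0.387

T_H = 220 °C → 220 + 273.15 = 493.15 K.
T_C = 29 °C → 29 + 273.15 = 302.15 K.
The Carnot efficiency is η = 1 − T_C/T_H = 1 − 302.15/493.15 = 0.387.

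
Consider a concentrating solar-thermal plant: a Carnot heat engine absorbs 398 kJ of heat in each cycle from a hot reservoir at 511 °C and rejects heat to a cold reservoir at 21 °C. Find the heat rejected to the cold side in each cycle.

T_H = 511 °C → 511 + 273.15 = 784.15 K.
T_C = 21 °C → 21 + 273.15 = 294.15 K.
η_rev = 1 − T_C/T_H = 1 − 294.15/784.15 = 0.6249.
For a reversible cycle Q_C/Q_H = T_C/T_H, so Q_C = 398 × 294.15/784.15 = 149 kJ.

Q_C ≈ 149 kJ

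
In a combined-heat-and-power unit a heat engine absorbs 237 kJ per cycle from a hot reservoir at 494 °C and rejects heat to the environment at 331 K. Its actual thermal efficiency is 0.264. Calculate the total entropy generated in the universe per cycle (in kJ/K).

T_H = 494 °C → 494 + 273.15 = 767.15 K.
W = η·Q_H = 0.264 × 237 = 62.57 kJ, so Q_C = Q_H − W = 174.4 kJ.
The hot reservoir loses entropy Q_H/T_H = 237/767.15 = 0.3089 kJ/K; the cold reservoir gains Q_C/T_C = 174.4/331.00 = 0.5270 kJ/K.
ΔS_univ = −Q_H/T_H + Q_C/T_C = 0.218 kJ/K (> 0, since η = 0.264 < η_Carnot = 0.569).

ΔS_univ ≈ 0.218 kJ/K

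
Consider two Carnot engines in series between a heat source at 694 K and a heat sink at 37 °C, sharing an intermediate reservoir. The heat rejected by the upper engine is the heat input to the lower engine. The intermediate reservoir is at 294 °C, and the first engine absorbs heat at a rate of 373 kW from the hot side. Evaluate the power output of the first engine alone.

T_C = 37 °C → 37 + 273.15 = 310.15 K.
T_m = 294 °C → 294 + 273.15 = 567.15 K.
First-stage efficiency η₁ = 1 − T_m/T_H = 1 − 567.15/694.00 = 0.1828.
W₁ = η₁·Q_H = 0.1828 × 373 = 68.18 kW.

Ẇ₁ ≈ 68.18 kW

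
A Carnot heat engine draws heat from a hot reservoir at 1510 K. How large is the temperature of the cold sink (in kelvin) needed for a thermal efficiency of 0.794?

T_C ≈ 311 K

From η = 1 − T_C/T_H, T_C = T_H·(1 − η) = 1510.00 × (1 − 0.794) = 311 K.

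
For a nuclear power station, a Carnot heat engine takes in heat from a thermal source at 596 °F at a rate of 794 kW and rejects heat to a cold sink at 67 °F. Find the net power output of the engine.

Ẇ ≈ 397.9 kW

T_H = 596 °F → (596 − 32) × 5/9 = 313.33 °C = 586.48 K.
T_C = 67 °F → (67 − 32) × 5/9 = 19.44 °C = 292.59 K.
Since the cycle is reversible, η = 1 − T_C/T_H = 1 − 292.59/586.48 = 0.5011.
W = η·Q_H = 0.5011 × 794 = 397.9 kW.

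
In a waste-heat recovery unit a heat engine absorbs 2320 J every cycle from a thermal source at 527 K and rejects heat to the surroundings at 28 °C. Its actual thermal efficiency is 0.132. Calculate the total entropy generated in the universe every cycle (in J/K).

ΔS_univ ≈ 2.28 J/K

T_C = 28 °C → 28 + 273.15 = 301.15 K.
W = η·Q_H = 0.132 × 2320 = 306.2 J, so Q_C = Q_H − W = 2014 J.
The hot reservoir loses entropy Q_H/T_H = 2320/527.00 = 4.402 J/K; the cold reservoir gains Q_C/T_C = 2014/301.15 = 6.687 J/K.
ΔS_univ = −Q_H/T_H + Q_C/T_C = 2.28 J/K (> 0, since η = 0.132 < η_Carnot = 0.429).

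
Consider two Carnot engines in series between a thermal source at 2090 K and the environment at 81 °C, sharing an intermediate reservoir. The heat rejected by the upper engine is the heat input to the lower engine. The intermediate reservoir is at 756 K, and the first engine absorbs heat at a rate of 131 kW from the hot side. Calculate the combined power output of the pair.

T_C = 81 °C → 81 + 273.15 = 354.15 K.
Two reversible stages in series are equivalent to a single Carnot engine between T_H and T_C, so η_total = 1 − T_C/T_H = 1 − 354.15/2090.00 = 0.8306.
W_total = η_total · Q_H = 0.8306 × 131 = 108.8 kW.

Ẇ_total ≈ 108.8 kW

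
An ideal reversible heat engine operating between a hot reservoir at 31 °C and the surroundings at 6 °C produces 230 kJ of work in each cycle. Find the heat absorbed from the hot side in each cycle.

T_H = 31 °C → 31 + 273.15 = 304.15 K.
T_C = 6 °C → 6 + 273.15 = 279.15 K.
For a reversible engine, η = 1 − T_C/T_H = 1 − 279.15/304.15 = 0.0822.
Q_H = W/η = 230/0.0822 = 2800 kJ.

Q_H ≈ 2800 kJ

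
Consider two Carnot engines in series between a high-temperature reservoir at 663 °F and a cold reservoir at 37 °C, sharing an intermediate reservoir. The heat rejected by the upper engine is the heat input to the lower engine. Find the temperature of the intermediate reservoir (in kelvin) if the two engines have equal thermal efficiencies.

T_H = 663 °F → (663 − 32) × 5/9 = 350.56 °C = 623.71 K.
T_C = 37 °C → 37 + 273.15 = 310.15 K.
Equal efficiencies require 1 − T_m/T_H = 1 − T_C/T_m, i.e. T_m/T_H = T_C/T_m, so T_m = √(T_H·T_C) = √(623.71 × 310.15) = 440 K.

T_m ≈ 440 K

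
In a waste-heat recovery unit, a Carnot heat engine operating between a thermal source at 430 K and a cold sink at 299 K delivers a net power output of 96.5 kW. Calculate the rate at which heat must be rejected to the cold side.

For a reversible engine, η = 1 − T_C/T_H = 1 − 299.00/430.00 = 0.3047.
Since Q_C/Q_H = T_C/T_H and Q_H = W/η, Q_C = W·T_C/(T_H − T_C) = 96.5 × 299.00/131.00 = 220.3 kW.

Q̇_C ≈ 220.3 kW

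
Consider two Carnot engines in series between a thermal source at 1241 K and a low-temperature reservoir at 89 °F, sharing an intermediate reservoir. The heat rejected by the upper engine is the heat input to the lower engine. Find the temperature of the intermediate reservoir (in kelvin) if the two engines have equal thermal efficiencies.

T_C = 89 °F → (89 − 32) × 5/9 = 31.67 °C = 304.82 K.
Equal efficiencies require 1 − T_m/T_H = 1 − T_C/T_m, i.e. T_m/T_H = T_C/T_m, so T_m = √(T_H·T_C) = √(1241.00 × 304.82) = 615.0 K.

T_m ≈ 615.0 K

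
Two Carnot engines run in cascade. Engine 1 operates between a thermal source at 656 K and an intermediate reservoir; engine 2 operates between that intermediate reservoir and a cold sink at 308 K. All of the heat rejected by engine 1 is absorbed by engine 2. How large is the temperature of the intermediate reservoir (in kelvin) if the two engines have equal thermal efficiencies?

Equal efficiencies require 1 − T_m/T_H = 1 − T_C/T_m, i.e. T_m/T_H = T_C/T_m, so T_m = √(T_H·T_C) = √(656.00 × 308.00) = 449 K.

T_m ≈ 449 K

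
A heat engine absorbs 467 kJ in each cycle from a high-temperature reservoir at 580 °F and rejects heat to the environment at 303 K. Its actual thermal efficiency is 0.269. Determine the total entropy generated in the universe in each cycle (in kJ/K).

T_H = 580 °F → (580 − 32) × 5/9 = 304.44 °C = 577.59 K.
W = η·Q_H = 0.269 × 467 = 125.6 kJ, so Q_C = Q_H − W = 341.4 kJ.
Entropy balance on the reservoirs: −Q_H/T_H = -0.8085 kJ/K, +Q_C/T_C = 1.127 kJ/K.
ΔS_univ = −Q_H/T_H + Q_C/T_C = 0.318 kJ/K (> 0, since η = 0.269 < η_Carnot = 0.475).

ΔS_univ ≈ 0.318 kJ/K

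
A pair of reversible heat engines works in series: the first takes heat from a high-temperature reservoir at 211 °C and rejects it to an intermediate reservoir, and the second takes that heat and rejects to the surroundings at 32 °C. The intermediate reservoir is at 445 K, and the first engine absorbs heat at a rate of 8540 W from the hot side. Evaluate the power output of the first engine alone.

Ẇ₁ ≈ 690.6 W

T_H = 211 °C → 211 + 273.15 = 484.15 K.
T_C = 32 °C → 32 + 273.15 = 305.15 K.
First-stage efficiency η₁ = 1 − T_m/T_H = 1 − 445.00/484.15 = 0.0809.
W₁ = η₁·Q_H = 0.0809 × 8540 = 690.6 W.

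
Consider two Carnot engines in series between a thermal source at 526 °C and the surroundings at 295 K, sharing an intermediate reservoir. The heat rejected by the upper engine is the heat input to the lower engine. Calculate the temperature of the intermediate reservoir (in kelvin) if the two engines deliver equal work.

T_H = 526 °C → 526 + 273.15 = 799.15 K.
For reversible stages Q_m = Q_H·(T_m/T_H). Setting W₁ = Q_H(1 − T_m/T_H) equal to W₂ = Q_m(1 − T_C/T_m) = Q_H·(T_m − T_C)/T_H gives T_H − T_m = T_m − T_C, so T_m = (T_H + T_C)/2 = (799.15 + 295.00)/2 = 547 K.

T_m ≈ 547 K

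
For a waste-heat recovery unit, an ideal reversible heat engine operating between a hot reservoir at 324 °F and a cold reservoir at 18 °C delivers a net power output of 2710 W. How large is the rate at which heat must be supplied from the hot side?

Q̇_H ≈ 8180 W

T_H = 324 °F → (324 − 32) × 5/9 = 162.22 °C = 435.37 K.
T_C = 18 °C → 18 + 273.15 = 291.15 K.
The Carnot efficiency is η = 1 − T_C/T_H = 1 − 291.15/435.37 = 0.3313.
Q_H = W/η = 2710/0.3313 = 8180 W.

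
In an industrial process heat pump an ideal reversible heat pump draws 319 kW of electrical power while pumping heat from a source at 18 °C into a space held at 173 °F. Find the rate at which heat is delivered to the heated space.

Q̇_H ≈ 1858 kW

T_H = 173 °F → (173 − 32) × 5/9 = 78.33 °C = 351.48 K.
T_C = 18 °C → 18 + 273.15 = 291.15 K.
For a reversible heat pump, COP_HP = T_H/(T_H − T_C) = 351.48/60.33 = 5.8257.
Q_H = COP_HP · W = 5.8257 × 319 = 1858 kW.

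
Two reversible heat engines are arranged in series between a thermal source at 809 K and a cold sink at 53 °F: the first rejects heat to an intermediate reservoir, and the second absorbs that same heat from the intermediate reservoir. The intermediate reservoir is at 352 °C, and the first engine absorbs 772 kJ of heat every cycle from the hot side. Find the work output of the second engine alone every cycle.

T_C = 53 °F → (53 − 32) × 5/9 = 11.67 °C = 284.82 K.
T_m = 352 °C → 352 + 273.15 = 625.15 K.
Heat entering the second stage: Q_m = Q_H·(T_m/T_H) = 772 × 625.15/809.00 = 596.6 kJ.
Second-stage efficiency η₂ = 1 − T_C/T_m = 1 − 284.82/625.15 = 0.5444, so W₂ = η₂·Q_m = 324.8 kJ.

W₂ ≈ 324.8 kJ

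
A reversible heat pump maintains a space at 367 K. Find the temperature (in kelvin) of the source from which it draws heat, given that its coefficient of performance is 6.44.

T_C ≈ 310.0 K

COP_HP = T_H/(T_H − T_C) ⇒ T_C = T_H·(COP_HP − 1)/COP_HP = 367.00 × (6.44 − 1)/6.44 = 310.0 K.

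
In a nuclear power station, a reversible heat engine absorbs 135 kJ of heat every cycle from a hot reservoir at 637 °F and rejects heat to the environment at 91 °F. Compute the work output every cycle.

W ≈ 67.2 kJ

T_H = 637 °F → (637 − 32) × 5/9 = 336.11 °C = 609.26 K.
T_C = 91 °F → (91 − 32) × 5/9 = 32.78 °C = 305.93 K.
The Carnot efficiency is η = 1 − T_C/T_H = 1 − 305.93/609.26 = 0.4979.
W = η·Q_H = 0.4979 × 135 = 67.2 kJ.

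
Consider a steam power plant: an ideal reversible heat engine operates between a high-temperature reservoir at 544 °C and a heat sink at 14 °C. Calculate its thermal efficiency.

T_H = 544 °C → 544 + 273.15 = 817.15 K.
T_C = 14 °C → 14 + 273.15 = 287.15 K.
The Carnot efficiency is η = 1 − T_C/T_H = 1 − 287.15/817.15 = 0.649.

η ≈ 0.649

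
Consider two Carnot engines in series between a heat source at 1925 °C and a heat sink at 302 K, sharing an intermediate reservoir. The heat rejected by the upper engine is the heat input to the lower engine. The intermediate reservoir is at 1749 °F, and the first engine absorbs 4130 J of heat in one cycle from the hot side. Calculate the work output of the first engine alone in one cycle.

W₁ ≈ 1820 J

T_H = 1925 °C → 1925 + 273.15 = 2198.15 K.
T_m = 1749 °F → (1749 − 32) × 5/9 = 953.89 °C = 1227.04 K.
First-stage efficiency η₁ = 1 − T_m/T_H = 1 − 1227.04/2198.15 = 0.4418.
W₁ = η₁·Q_H = 0.4418 × 4130 = 1820 J.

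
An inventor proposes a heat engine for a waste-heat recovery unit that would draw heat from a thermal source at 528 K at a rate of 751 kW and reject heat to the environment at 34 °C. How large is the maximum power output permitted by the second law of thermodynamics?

T_C = 34 °C → 34 + 273.15 = 307.15 K.
By the Carnot theorem, η_max = 1 − T_C/T_H = 1 − 307.15/528.00 = 0.4183.
W_max = η_max · Q_H = 0.4183 × 751 = 314.1 kW.

Ẇ_max ≈ 314.1 kW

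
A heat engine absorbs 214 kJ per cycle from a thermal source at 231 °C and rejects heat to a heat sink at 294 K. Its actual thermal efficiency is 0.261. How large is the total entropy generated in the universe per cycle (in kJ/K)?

ΔS_univ ≈ 0.113 kJ/K

T_H = 231 °C → 231 + 273.15 = 504.15 K.
W = η·Q_H = 0.261 × 214 = 55.85 kJ, so Q_C = Q_H − W = 158.1 kJ.
Entropy balance on the reservoirs: −Q_H/T_H = -0.4245 kJ/K, +Q_C/T_C = 0.5379 kJ/K.
ΔS_univ = −Q_H/T_H + Q_C/T_C = 0.113 kJ/K (> 0, since η = 0.261 < η_Carnot = 0.417).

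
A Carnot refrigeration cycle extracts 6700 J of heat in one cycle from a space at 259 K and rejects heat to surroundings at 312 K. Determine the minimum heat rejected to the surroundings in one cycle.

For a reversible cycle Q_H/Q_C = T_H/T_C, so Q_H = Q_C·T_H/T_C = 6700 × 312.00/259.00 = 8070 J.

Q_H ≈ 8070 J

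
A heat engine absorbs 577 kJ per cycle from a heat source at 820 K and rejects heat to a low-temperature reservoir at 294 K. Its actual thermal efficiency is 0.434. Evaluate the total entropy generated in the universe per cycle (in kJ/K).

W = η·Q_H = 0.434 × 577 = 250.4 kJ, so Q_C = Q_H − W = 326.6 kJ.
Entropy balance on the reservoirs: −Q_H/T_H = -0.7037 kJ/K, +Q_C/T_C = 1.111 kJ/K.
ΔS_univ = −Q_H/T_H + Q_C/T_C = 0.407 kJ/K (> 0, since η = 0.434 < η_Carnot = 0.641).

ΔS_univ ≈ 0.407 kJ/K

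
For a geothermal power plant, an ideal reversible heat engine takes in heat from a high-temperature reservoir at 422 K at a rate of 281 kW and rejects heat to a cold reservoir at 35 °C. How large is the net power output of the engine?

Ẇ ≈ 75.8 kW

T_C = 35 °C → 35 + 273.15 = 308.15 K.
The Carnot efficiency is η = 1 − T_C/T_H = 1 − 308.15/422.00 = 0.2698.
W = η·Q_H = 0.2698 × 281 = 75.8 kW.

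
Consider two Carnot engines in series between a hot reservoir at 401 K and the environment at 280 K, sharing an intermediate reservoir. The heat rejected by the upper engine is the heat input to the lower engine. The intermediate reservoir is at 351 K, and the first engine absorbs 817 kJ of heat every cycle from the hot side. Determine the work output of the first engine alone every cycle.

First-stage efficiency η₁ = 1 − T_m/T_H = 1 − 351.00/401.00 = 0.1247.
W₁ = η₁·Q_H = 0.1247 × 817 = 101.9 kJ.

W₁ ≈ 101.9 kJ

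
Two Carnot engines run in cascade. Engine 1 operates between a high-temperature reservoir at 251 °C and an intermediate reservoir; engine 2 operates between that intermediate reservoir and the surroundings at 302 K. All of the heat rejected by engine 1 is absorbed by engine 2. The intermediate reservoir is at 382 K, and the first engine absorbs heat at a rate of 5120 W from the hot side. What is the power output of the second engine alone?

Ẇ₂ ≈ 781 W

T_H = 251 °C → 251 + 273.15 = 524.15 K.
Heat entering the second stage: Q_m = Q_H·(T_m/T_H) = 5120 × 382.00/524.15 = 3730 W.
Second-stage efficiency η₂ = 1 − T_C/T_m = 1 − 302.00/382.00 = 0.2094, so W₂ = η₂·Q_m = 781 W.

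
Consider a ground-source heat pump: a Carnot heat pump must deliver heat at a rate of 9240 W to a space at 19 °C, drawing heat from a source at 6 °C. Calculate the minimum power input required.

T_H = 19 °C → 19 + 273.15 = 292.15 K.
T_C = 6 °C → 6 + 273.15 = 279.15 K.
Reversible heating COP: COP_HP = T_H/(T_H − T_C) = 292.15/13.00 = 22.4731.
W = Q_H/COP_HP = 9240/22.4731 = 411 W.

Ẇ_in ≈ 411 W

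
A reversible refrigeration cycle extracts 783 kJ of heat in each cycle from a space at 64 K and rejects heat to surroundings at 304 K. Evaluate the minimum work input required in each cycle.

W_in ≈ 2940 kJ

For a reversible refrigerator, COP_R = T_C/(T_H − T_C) = 64.00/240.00 = 0.2667.
W = Q_C/COP_R = 783/0.2667 = 2940 kJ.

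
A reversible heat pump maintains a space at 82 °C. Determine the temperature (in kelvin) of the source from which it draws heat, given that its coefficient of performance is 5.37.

T_C ≈ 289 K

T_H = 82 °C → 82 + 273.15 = 355.15 K.
COP_HP = T_H/(T_H − T_C) ⇒ T_C = T_H·(COP_HP − 1)/COP_HP = 355.15 × (5.37 − 1)/5.37 = 289 K.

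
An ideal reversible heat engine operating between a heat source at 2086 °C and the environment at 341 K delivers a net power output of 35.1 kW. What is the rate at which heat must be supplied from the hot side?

T_H = 2086 °C → 2086 + 273.15 = 2359.15 K.
For a reversible engine, η = 1 − T_C/T_H = 1 − 341.00/2359.15 = 0.8555.
Q_H = W/η = 35.1/0.8555 = 41.0 kW.

Q̇_H ≈ 41.0 kW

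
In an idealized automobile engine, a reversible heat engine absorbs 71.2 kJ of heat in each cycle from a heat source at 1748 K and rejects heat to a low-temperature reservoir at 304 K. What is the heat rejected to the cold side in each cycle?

Since the cycle is reversible, η = 1 − T_C/T_H = 1 − 304.00/1748.00 = 0.8261.
For a reversible cycle Q_C/Q_H = T_C/T_H, so Q_C = 71.2 × 304.00/1748.00 = 12.4 kJ.

Q_C ≈ 12.4 kJ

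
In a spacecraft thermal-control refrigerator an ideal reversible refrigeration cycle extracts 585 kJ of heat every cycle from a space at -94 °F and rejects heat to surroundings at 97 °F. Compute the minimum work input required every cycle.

W_in ≈ 306 kJ

T_H = 97 °F → (97 − 32) × 5/9 = 36.11 °C = 309.26 K.
T_C = -94 °F → (-94 − 32) × 5/9 = -70.00 °C = 203.15 K.
The reversible coefficient of performance is COP_R = T_C/(T_H − T_C) = 203.15/106.11 = 1.9145.
W = Q_C/COP_R = 585/1.9145 = 306 kJ.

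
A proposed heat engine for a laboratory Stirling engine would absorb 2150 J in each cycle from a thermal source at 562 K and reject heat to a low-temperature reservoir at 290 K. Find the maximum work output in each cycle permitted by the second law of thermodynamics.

No engine can exceed the Carnot limit: η_max = 1 − T_C/T_H = 1 − 290.00/562.00 = 0.4840.
W_max = η_max · Q_H = 0.4840 × 2150 = 1040 J.

W_max ≈ 1040 J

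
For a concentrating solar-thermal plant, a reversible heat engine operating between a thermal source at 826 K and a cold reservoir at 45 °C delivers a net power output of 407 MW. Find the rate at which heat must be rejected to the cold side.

T_C = 45 °C → 45 + 273.15 = 318.15 K.
Since the cycle is reversible, η = 1 − T_C/T_H = 1 − 318.15/826.00 = 0.6148.
Since Q_C/Q_H = T_C/T_H and Q_H = W/η, Q_C = W·T_C/(T_H − T_C) = 407 × 318.15/507.85 = 255 MW.

Q̇_C ≈ 255 MW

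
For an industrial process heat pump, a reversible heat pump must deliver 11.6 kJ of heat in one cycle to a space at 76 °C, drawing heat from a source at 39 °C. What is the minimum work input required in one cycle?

W_in ≈ 1.23 kJ

T_H = 76 °C → 76 + 273.15 = 349.15 K.
T_C = 39 °C → 39 + 273.15 = 312.15 K.
For a reversible heat pump, COP_HP = T_H/(T_H − T_C) = 349.15/37.00 = 9.4365.
W = Q_H/COP_HP = 11.6/9.4365 = 1.23 kJ.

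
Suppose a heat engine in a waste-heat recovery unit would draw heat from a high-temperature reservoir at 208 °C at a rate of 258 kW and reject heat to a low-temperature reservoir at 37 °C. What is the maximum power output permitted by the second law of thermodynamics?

T_H = 208 °C → 208 + 273.15 = 481.15 K.
T_C = 37 °C → 37 + 273.15 = 310.15 K.
The second-law ceiling is the Carnot efficiency, η_max = 1 − T_C/T_H = 1 − 310.15/481.15 = 0.3554.
W_max = η_max · Q_H = 0.3554 × 258 = 91.7 kW.

Ẇ_max ≈ 91.7 kW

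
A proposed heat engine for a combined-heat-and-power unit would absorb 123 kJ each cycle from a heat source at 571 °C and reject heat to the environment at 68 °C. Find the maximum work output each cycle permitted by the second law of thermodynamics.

W_max ≈ 73.29 kJ

T_H = 571 °C → 571 + 273.15 = 844.15 K.
T_C = 68 °C → 68 + 273.15 = 341.15 K.
No engine can exceed the Carnot limit: η_max = 1 − T_C/T_H = 1 − 341.15/844.15 = 0.5959.
W_max = η_max · Q_H = 0.5959 × 123 = 73.29 kJ.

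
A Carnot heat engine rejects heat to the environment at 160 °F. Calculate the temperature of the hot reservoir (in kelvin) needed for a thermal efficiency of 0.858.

T_C = 160 °F → (160 − 32) × 5/9 = 71.11 °C = 344.26 K.
From η = 1 − T_C/T_H, solving for T_H gives T_H = T_C/(1 − η) = 344.26/(1 − 0.858) = 2420 K.

T_H ≈ 2420 K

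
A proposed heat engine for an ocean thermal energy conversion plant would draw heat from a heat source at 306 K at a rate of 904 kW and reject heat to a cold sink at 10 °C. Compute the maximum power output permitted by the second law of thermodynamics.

T_C = 10 °C → 10 + 273.15 = 283.15 K.
No engine can exceed the Carnot limit: η_max = 1 − T_C/T_H = 1 − 283.15/306.00 = 0.0747.
W_max = η_max · Q_H = 0.0747 × 904 = 67.50 kW.

Ẇ_max ≈ 67.50 kW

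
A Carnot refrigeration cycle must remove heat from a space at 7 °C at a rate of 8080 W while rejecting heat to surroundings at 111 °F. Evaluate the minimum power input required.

T_H = 111 °F → (111 − 32) × 5/9 = 43.89 °C = 317.04 K.
T_C = 7 °C → 7 + 273.15 = 280.15 K.
The reversible coefficient of performance is COP_R = T_C/(T_H − T_C) = 280.15/36.89 = 7.5944.
W = Q_C/COP_R = 8080/7.5944 = 1064 W.

Ẇ_in ≈ 1064 W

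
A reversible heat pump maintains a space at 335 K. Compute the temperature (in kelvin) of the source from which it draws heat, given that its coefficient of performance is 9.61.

COP_HP = T_H/(T_H − T_C) ⇒ T_C = T_H·(COP_HP − 1)/COP_HP = 335.00 × (9.61 − 1)/9.61 = 300.1 K.

T_C ≈ 300.1 K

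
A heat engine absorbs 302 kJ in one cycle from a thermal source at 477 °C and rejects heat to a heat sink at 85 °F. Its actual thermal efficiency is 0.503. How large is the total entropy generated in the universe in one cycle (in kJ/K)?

ΔS_univ ≈ 0.09344 kJ/K

T_H = 477 °C → 477 + 273.15 = 750.15 K.
T_C = 85 °F → (85 − 32) × 5/9 = 29.44 °C = 302.59 K.
W = η·Q_H = 0.503 × 302 = 151.9 kJ, so Q_C = Q_H − W = 150.1 kJ.
Entropy balance on the reservoirs: −Q_H/T_H = -0.4026 kJ/K, +Q_C/T_C = 0.4960 kJ/K.
ΔS_univ = −Q_H/T_H + Q_C/T_C = 0.09344 kJ/K (> 0, since η = 0.503 < η_Carnot = 0.597).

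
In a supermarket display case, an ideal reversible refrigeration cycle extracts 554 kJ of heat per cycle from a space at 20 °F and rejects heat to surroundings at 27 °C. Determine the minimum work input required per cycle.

W_in ≈ 70.0 kJ

T_H = 27 °C → 27 + 273.15 = 300.15 K.
T_C = 20 °F → (20 − 32) × 5/9 = -6.67 °C = 266.48 K.
The reversible coefficient of performance is COP_R = T_C/(T_H − T_C) = 266.48/33.67 = 7.9153.
W = Q_C/COP_R = 554/7.9153 = 70.0 kJ.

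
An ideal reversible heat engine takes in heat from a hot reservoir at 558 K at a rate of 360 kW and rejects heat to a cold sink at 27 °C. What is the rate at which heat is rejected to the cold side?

T_C = 27 °C → 27 + 273.15 = 300.15 K.
Carnot efficiency: η = 1 − T_C/T_H = 1 − 300.15/558.00 = 0.4621.
For a reversible cycle Q_C/Q_H = T_C/T_H, so Q_C = 360 × 300.15/558.00 = 193.6 kW.

Q̇_C ≈ 193.6 kW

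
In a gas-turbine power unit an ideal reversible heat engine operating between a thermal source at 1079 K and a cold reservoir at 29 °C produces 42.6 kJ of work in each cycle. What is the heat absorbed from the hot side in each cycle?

Q_H ≈ 59.2 kJ

T_C = 29 °C → 29 + 273.15 = 302.15 K.
Carnot efficiency: η = 1 − T_C/T_H = 1 − 302.15/1079.00 = 0.7200.
Q_H = W/η = 42.6/0.7200 = 59.2 kJ.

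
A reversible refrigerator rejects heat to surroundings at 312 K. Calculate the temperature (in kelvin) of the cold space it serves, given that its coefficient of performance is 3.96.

T_C ≈ 249 K

COP_R = T_C/(T_H − T_C) ⇒ T_C = T_H·COP_R/(1 + COP_R) = 312.00 × 3.96/(1 + 3.96) = 249 K.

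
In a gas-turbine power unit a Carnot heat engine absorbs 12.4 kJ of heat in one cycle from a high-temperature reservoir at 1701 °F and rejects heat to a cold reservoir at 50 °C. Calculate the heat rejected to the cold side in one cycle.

Q_C ≈ 3.338 kJ

T_H = 1701 °F → (1701 − 32) × 5/9 = 927.22 °C = 1200.37 K.
T_C = 50 °C → 50 + 273.15 = 323.15 K.
For a reversible engine, η = 1 − T_C/T_H = 1 − 323.15/1200.37 = 0.7308.
For a reversible cycle Q_C/Q_H = T_C/T_H, so Q_C = 12.4 × 323.15/1200.37 = 3.338 kJ.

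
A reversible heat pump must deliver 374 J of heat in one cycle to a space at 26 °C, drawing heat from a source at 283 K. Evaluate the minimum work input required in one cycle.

W_in ≈ 20.2 J

T_H = 26 °C → 26 + 273.15 = 299.15 K.
Reversible heating COP: COP_HP = T_H/(T_H − T_C) = 299.15/16.15 = 18.5232.
W = Q_H/COP_HP = 374/18.5232 = 20.2 J.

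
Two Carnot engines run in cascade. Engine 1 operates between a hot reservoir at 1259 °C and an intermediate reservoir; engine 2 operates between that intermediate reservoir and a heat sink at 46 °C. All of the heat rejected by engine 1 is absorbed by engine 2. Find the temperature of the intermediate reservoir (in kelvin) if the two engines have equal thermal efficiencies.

T_H = 1259 °C → 1259 + 273.15 = 1532.15 K.
T_C = 46 °C → 46 + 273.15 = 319.15 K.
Equal efficiencies require 1 − T_m/T_H = 1 − T_C/T_m, i.e. T_m/T_H = T_C/T_m, so T_m = √(T_H·T_C) = √(1532.15 × 319.15) = 699 K.

T_m ≈ 699 K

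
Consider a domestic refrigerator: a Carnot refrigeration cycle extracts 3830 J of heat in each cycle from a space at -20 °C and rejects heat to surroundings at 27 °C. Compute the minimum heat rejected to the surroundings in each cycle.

T_H = 27 °C → 27 + 273.15 = 300.15 K.
T_C = -20 °C → -20 + 273.15 = 253.15 K.
For a reversible cycle Q_H/Q_C = T_H/T_C, so Q_H = Q_C·T_H/T_C = 3830 × 300.15/253.15 = 4540 J.

Q_H ≈ 4540 J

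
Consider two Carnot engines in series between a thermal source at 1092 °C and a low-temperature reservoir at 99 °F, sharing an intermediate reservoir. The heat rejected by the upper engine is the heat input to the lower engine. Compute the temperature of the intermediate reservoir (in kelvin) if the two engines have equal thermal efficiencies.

T_H = 1092 °C → 1092 + 273.15 = 1365.15 K.
T_C = 99 °F → (99 − 32) × 5/9 = 37.22 °C = 310.37 K.
Equal efficiencies require 1 − T_m/T_H = 1 − T_C/T_m, i.e. T_m/T_H = T_C/T_m, so T_m = √(T_H·T_C) = √(1365.15 × 310.37) = 650.9 K.

T_m ≈ 650.9 K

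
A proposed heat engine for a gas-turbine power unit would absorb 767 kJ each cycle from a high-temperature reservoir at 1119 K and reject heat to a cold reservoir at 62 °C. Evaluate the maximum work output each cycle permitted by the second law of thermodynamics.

T_C = 62 °C → 62 + 273.15 = 335.15 K.
The second-law ceiling is the Carnot efficiency, η_max = 1 − T_C/T_H = 1 − 335.15/1119.00 = 0.7005.
W_max = η_max · Q_H = 0.7005 × 767 = 537 kJ.

W_max ≈ 537 kJ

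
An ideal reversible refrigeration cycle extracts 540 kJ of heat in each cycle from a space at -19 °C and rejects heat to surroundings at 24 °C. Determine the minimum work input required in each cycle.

T_H = 24 °C → 24 + 273.15 = 297.15 K.
T_C = -19 °C → -19 + 273.15 = 254.15 K.
The reversible coefficient of performance is COP_R = T_C/(T_H − T_C) = 254.15/43.00 = 5.9105.
W = Q_C/COP_R = 540/5.9105 = 91.4 kJ.

W_in ≈ 91.4 kJ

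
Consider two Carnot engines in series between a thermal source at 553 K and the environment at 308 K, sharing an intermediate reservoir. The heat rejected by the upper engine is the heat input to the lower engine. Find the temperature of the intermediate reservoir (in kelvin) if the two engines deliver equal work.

T_m ≈ 430 K

For reversible stages Q_m = Q_H·(T_m/T_H). Setting W₁ = Q_H(1 − T_m/T_H) equal to W₂ = Q_m(1 − T_C/T_m) = Q_H·(T_m − T_C)/T_H gives T_H − T_m = T_m − T_C, so T_m = (T_H + T_C)/2 = (553.00 + 308.00)/2 = 430 K.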